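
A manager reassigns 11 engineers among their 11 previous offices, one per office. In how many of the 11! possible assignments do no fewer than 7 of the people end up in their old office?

# with exactly i fixed is C(11,i)·!(11-i); sum over i=7..11:
  i=7: C(11,7)·!4 = 330·9 = 2970
  i=8: C(11,8)·!3 = 165·2 = 330
  i=9: C(11,9)·!2 = 55·1 = 55
  i=10: C(11,10)·!1 = 11·0 = 0
  i=11: C(11,11)·!0 = 1·1 = 1
Total = 3356.

3356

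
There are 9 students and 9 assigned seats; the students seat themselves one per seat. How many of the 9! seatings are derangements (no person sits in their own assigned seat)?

Recurrence: !9 = 9·!8 + (-1)^9.
!9 = 9·14833 - 1 = 133496

133496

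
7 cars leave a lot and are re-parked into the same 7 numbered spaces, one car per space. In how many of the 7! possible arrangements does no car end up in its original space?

1854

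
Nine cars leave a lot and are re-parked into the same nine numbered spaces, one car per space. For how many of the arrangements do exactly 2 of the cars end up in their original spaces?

66744

Pick the 2 fixed positions: C(9,2) = 36 ways.
The other 7 form a derangement: !7 = 1854.
Total: 36 × 1854 = 66744.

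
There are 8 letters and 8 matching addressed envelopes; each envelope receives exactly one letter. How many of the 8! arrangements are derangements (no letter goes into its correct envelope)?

14833

The number of derangements of 8 is !8 = Σ_{k=0}^{8} (-1)^k·8!/k!
= 8! - 8!/1! + 8!/2! - 8!/3! + 8!/4! - 8!/5! + 8!/6! - 8!/7! + 8!/8!
= 40320 - 40320 + 20160 - 6720 + 1680 - 336 + 56 - 8 + 1
= 14833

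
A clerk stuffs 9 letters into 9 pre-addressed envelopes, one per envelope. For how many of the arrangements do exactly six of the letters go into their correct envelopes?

Choose which 6 of the 9 are fixed: C(9,6) = 84.
The other 3 form a derangement: !3 = 2.
Total: 84 × 2 = 168.

168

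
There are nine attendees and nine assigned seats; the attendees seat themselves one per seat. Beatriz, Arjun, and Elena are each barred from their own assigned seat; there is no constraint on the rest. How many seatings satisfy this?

256320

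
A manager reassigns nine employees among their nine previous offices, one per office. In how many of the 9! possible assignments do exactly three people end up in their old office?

Choose which 3 of the 9 are fixed: C(9,3) = 84.
The remaining 6 must be deranged: !6 = 265.
Total: 84 × 265 = 22260.

22260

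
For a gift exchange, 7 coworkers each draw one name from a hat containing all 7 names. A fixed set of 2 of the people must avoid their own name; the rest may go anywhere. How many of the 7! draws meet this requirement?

3720

Inclusion-exclusion on the 2 forbidden self-matches:
Σ_{j=0}^{2} (-1)^j C(2,j)(7-j)!
= C(2,0)·7! - C(2,1)·6! + C(2,2)·5!
= 5040 - 1440 + 120
= 3720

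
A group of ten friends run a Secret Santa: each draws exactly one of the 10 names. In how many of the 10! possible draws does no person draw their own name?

1334961

Recurrence: !10 = 9·(!9 + !8).
!10 = 9·(133496 + 14833) = 9·148329 = 1334961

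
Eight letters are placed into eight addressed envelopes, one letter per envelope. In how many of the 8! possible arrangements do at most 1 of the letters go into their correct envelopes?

# with exactly i fixed is C(8,i)·!(8-i); sum over i=0..1:
  i=0: C(8,0)·!8 = 1·14833 = 14833
  i=1: C(8,1)·!7 = 8·1854 = 14832
Total = 29665.

29665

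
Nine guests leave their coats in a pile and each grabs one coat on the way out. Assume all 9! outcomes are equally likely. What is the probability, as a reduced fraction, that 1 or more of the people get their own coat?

28673/45360

Favorable outcomes: Σ_{i≥1} C(9,i)·!(9-i) = 9·14833 + 36·1854 + 84·265 + 126·44 + 126·9 + 84·2 + 36·1 + 9·0 + 1·1 = 229384.
Total outcomes: 9! = 362880.
Probability = 229384/362880 = 28673/45360.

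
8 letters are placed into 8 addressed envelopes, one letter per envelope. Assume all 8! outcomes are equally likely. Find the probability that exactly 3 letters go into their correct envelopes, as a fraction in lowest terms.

Favorable outcomes: C(8,3)·!5 = 56·44 = 2464.
Total outcomes: 8! = 40320.
Probability = 2464/40320 = 11/180.

11/180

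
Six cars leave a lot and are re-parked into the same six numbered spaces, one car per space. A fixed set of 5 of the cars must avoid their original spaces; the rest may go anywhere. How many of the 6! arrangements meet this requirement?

309

Let A_j be the event that the j-th constrained one is fixed. By inclusion-exclusion over the 5 events:
Σ_{j=0}^{5} (-1)^j C(5,j)(6-j)!
= C(5,0)·6! - C(5,1)·5! + C(5,2)·4! - C(5,3)·3! + C(5,4)·2! - C(5,5)·1!
= 720 - 600 + 240 - 60 + 10 - 1
= 309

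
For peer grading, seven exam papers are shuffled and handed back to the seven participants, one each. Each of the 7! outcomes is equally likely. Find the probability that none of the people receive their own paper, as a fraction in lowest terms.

103/280

Favorable outcomes: !7 = 1854.
Total outcomes: 7! = 5040.
Probability = 1854/5040 = 103/280.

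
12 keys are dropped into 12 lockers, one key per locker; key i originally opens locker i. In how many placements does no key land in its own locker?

176214841

Recurrence: !12 = 12·!11 + (-1)^12.
!12 = 12·14684570 + 1 = 176214841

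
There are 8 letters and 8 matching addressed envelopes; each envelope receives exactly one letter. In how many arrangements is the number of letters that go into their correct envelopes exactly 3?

2464

Choose which 3 of the 8 are fixed: C(8,3) = 56.
The remaining 5 must be deranged: !5 = 44.
Total: 56 × 44 = 2464.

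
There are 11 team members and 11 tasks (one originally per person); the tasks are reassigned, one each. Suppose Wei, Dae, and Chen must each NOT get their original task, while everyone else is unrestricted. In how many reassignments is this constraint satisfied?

30078720

Let A_j be the event that the j-th constrained one is fixed. By inclusion-exclusion over the 3 events:
Σ_{j=0}^{3} (-1)^j C(3,j)(11-j)!
= C(3,0)·11! - C(3,1)·10! + C(3,2)·9! - C(3,3)·8!
= 39916800 - 10886400 + 1088640 - 40320
= 30078720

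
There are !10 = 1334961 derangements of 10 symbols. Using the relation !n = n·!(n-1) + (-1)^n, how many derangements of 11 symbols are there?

14684570

!11 = 11·1334961 - 1 = 14684570.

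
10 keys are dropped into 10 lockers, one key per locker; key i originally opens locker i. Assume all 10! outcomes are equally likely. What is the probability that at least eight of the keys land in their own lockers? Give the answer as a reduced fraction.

23/1814400

Favorable outcomes: Σ_{i≥8} C(10,i)·!(10-i) = 45·1 + 10·0 + 1·1 = 46.
Total outcomes: 10! = 3628800.
Probability = 46/3628800 = 23/1814400.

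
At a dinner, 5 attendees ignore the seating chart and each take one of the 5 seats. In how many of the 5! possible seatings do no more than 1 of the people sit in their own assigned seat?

# with exactly i fixed is C(5,i)·!(5-i); sum over i=0..1:
  i=0: C(5,0)·!5 = 1·44 = 44
  i=1: C(5,1)·!4 = 5·9 = 45
Total = 89.

89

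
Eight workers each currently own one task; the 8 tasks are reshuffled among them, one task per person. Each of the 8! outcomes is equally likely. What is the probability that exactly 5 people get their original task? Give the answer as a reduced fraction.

1/360

Favorable outcomes: C(8,5)·!3 = 56·2 = 112.
Total outcomes: 8! = 40320.
Probability = 112/40320 = 1/360.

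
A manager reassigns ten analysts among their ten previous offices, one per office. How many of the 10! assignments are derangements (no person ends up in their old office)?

1334961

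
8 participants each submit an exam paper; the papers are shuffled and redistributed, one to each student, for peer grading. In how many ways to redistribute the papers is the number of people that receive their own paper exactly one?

14832

Pick the single fixed position: C(8,1) = 8 ways.
The remaining 7 must be deranged: !7 = 1854.
Total: 8 × 1854 = 14832.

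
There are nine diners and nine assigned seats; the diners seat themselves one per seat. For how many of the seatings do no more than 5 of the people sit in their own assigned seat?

362675

# with exactly i fixed is C(9,i)·!(9-i); sum over i=0..5:
  i=0: C(9,0)·!9 = 1·133496 = 133496
  i=1: C(9,1)·!8 = 9·14833 = 133497
  i=2: C(9,2)·!7 = 36·1854 = 66744
  i=3: C(9,3)·!6 = 84·265 = 22260
  i=4: C(9,4)·!5 = 126·44 = 5544
  i=5: C(9,5)·!4 = 126·9 = 1134
Total = 362675.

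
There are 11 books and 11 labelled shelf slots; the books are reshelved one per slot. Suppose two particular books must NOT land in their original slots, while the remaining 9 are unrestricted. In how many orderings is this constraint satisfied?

Let A_j be the event that the j-th constrained one is fixed. By inclusion-exclusion over the 2 events:
Σ_{j=0}^{2} (-1)^j C(2,j)(11-j)!
= C(2,0)·11! - C(2,1)·10! + C(2,2)·9!
= 39916800 - 7257600 + 362880
= 33022080

33022080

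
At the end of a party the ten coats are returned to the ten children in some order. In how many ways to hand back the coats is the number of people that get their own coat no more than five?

3626624

# with exactly i fixed is C(10,i)·!(10-i); sum over i=0..5:
  i=0: C(10,0)·!10 = 1·1334961 = 1334961
  i=1: C(10,1)·!9 = 10·133496 = 1334960
  i=2: C(10,2)·!8 = 45·14833 = 667485
  i=3: C(10,3)·!7 = 120·1854 = 222480
  i=4: C(10,4)·!6 = 210·265 = 55650
  i=5: C(10,5)·!5 = 252·44 = 11088
Total = 3626624.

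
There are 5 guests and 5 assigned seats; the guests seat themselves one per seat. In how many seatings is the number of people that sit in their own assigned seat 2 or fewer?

109

Sum C(5,i)·!(5-i) for i = 0..2:
  i=0: C(5,0)·!5 = 1·44 = 44
  i=1: C(5,1)·!4 = 5·9 = 45
  i=2: C(5,2)·!3 = 10·2 = 20
Total = 109.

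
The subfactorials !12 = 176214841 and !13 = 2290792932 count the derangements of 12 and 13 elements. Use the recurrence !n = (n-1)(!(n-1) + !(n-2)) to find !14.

32071101049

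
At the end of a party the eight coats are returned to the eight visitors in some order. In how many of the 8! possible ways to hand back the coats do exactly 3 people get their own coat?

Pick the 3 fixed positions: C(8,3) = 56 ways.
The other 5 form a derangement: !5 = 44.
Total: 56 × 44 = 2464.

2464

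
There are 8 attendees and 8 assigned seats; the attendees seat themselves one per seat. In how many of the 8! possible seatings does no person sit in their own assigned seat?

14833

!8 is the nearest integer to 8!/e.
8! = 40320, and 40320/e ≈ 14832.90, so !8 = 14833.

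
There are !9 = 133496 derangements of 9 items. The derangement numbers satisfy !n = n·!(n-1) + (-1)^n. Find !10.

1334961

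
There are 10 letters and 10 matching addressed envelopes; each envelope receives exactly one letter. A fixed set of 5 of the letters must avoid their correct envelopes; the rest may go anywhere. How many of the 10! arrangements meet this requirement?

2170680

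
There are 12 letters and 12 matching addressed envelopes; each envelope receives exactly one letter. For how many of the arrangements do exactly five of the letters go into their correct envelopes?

1468368

Choose which 5 of the 12 are fixed: C(12,5) = 792.
The other 7 form a derangement: !7 = 1854.
Total: 792 × 1854 = 1468368.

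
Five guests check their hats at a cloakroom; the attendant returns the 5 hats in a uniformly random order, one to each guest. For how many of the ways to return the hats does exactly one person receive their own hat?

45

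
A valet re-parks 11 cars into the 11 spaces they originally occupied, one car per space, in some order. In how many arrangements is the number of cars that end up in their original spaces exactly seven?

Pick the 7 fixed positions: C(11,7) = 330 ways.
The other 4 form a derangement: !4 = 9.
Total: 330 × 9 = 2970.

2970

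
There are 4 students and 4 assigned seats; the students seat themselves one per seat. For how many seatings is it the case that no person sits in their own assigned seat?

9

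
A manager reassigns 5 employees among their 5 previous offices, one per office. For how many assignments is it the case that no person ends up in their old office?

44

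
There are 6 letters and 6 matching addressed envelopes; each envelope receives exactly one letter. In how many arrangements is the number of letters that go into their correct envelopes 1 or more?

455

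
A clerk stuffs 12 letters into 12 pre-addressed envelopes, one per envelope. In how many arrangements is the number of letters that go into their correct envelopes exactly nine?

440

Pick the 9 fixed positions: C(12,9) = 220 ways.
The other 3 form a derangement: !3 = 2.
Total: 220 × 2 = 440.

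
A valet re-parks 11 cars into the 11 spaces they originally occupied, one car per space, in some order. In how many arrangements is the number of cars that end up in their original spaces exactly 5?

122430

Pick the 5 fixed positions: C(11,5) = 462 ways.
The remaining 6 must be deranged: !6 = 265.
Total: 462 × 265 = 122430.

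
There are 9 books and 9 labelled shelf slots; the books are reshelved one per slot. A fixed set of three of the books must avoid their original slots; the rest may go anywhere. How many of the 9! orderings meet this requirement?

256320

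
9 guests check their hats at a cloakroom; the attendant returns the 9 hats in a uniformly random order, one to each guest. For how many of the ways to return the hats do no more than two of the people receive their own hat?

333737

# with exactly i fixed is C(9,i)·!(9-i); sum over i=0..2:
  i=0: C(9,0)·!9 = 1·133496 = 133496
  i=1: C(9,1)·!8 = 9·14833 = 133497
  i=2: C(9,2)·!7 = 36·1854 = 66744
Total = 333737.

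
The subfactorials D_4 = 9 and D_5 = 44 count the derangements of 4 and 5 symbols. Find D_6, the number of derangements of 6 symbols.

265

D_6 = (6-1)·(D_5 + D_4) = 5·(44 + 9) = 5·53 = 265.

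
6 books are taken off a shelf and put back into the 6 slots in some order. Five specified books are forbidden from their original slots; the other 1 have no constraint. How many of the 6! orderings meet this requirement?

309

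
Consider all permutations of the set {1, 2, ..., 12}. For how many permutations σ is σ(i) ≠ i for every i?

176214841

The number of derangements of 12 is !12 = Σ_{k=0}^{12} (-1)^k·12!/k!
= 12! - 12!/1! + 12!/2! - 12!/3! + 12!/4! - 12!/5! + 12!/6! - 12!/7! + 12!/8! - 12!/9! + 12!/10! - 12!/11! + 12!/12!
= 479001600 - 479001600 + 239500800 - 79833600 + 19958400 - 3991680 + 665280 - 95040 + 11880 - 1320 + 132 - 12 + 1
= 176214841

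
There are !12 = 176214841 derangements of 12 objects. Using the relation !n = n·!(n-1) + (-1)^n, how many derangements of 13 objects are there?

2290792932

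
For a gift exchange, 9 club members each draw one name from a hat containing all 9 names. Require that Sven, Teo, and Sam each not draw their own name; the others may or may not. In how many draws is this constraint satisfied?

256320

Inclusion-exclusion on the 3 forbidden self-matches:
Σ_{j=0}^{3} (-1)^j C(3,j)(9-j)!
= C(3,0)·9! - C(3,1)·8! + C(3,2)·7! - C(3,3)·6!
= 362880 - 120960 + 15120 - 720
= 256320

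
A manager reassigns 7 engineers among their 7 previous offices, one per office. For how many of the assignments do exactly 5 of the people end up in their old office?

21

Pick the 5 fixed positions: C(7,5) = 21 ways.
The other 2 form a derangement: !2 = 1.
Total: 21 × 1 = 21.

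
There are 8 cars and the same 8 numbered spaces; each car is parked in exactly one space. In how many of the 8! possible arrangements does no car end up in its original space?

14833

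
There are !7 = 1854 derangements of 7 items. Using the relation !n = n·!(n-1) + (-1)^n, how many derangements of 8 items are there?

!8 = 8·1854 + 1 = 14833.

14833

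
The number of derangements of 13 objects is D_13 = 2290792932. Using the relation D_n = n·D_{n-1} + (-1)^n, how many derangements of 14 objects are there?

32071101049

D_14 = 14·2290792932 + 1 = 32071101049.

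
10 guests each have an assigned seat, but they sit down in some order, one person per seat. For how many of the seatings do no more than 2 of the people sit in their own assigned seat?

Sum C(10,i)·!(10-i) for i = 0..2:
  i=0: C(10,0)·!10 = 1·1334961 = 1334961
  i=1: C(10,1)·!9 = 10·133496 = 1334960
  i=2: C(10,2)·!8 = 45·14833 = 667485
Total = 3337406.

3337406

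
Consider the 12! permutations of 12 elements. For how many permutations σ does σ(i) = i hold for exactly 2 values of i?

Pick the 2 fixed positions: C(12,2) = 66 ways.
The other 10 form a derangement: !10 = 1334961.
Total: 66 × 1334961 = 88107426.

88107426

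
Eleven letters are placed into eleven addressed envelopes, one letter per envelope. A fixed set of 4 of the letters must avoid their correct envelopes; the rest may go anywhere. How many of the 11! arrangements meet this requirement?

Let A_j be the event that the j-th constrained one is fixed. By inclusion-exclusion over the 4 events:
Σ_{j=0}^{4} (-1)^j C(4,j)(11-j)!
= C(4,0)·11! - C(4,1)·10! + C(4,2)·9! - C(4,3)·8! + C(4,4)·7!
= 39916800 - 14515200 + 2177280 - 161280 + 5040
= 27422640

27422640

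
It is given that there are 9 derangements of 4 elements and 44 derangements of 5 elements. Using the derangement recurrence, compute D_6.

D_6 = (6-1)·(D_5 + D_4) = 5·(44 + 9) = 5·53 = 265.

265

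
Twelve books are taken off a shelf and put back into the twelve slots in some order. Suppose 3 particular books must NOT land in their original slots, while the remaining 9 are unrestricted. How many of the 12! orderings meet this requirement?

Inclusion-exclusion on the 3 forbidden self-matches:
Σ_{j=0}^{3} (-1)^j C(3,j)(12-j)!
= C(3,0)·12! - C(3,1)·11! + C(3,2)·10! - C(3,3)·9!
= 479001600 - 119750400 + 10886400 - 362880
= 369774720

369774720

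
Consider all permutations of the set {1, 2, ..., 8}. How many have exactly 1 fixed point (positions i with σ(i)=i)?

Choose which one of the 8 is fixed: C(8,1) = 8.
The other 7 form a derangement: !7 = 1854.
Total: 8 × 1854 = 14832.

14832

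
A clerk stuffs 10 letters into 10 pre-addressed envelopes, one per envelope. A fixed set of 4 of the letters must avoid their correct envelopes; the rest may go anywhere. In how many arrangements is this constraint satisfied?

2399760

Let A_j be the event that the j-th constrained one is fixed. By inclusion-exclusion over the 4 events:
Σ_{j=0}^{4} (-1)^j C(4,j)(10-j)!
= C(4,0)·10! - C(4,1)·9! + C(4,2)·8! - C(4,3)·7! + C(4,4)·6!
= 3628800 - 1451520 + 241920 - 20160 + 720
= 2399760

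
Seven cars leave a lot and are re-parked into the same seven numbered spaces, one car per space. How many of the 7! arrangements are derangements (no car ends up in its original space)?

1854

!7 = 7! · Σ_{k=0}^{7} (-1)^k/k!
= 7! - 7!/1! + 7!/2! - 7!/3! + 7!/4! - 7!/5! + 7!/6! - 7!/7!
= 5040 - 5040 + 2520 - 840 + 210 - 42 + 7 - 1
= 1854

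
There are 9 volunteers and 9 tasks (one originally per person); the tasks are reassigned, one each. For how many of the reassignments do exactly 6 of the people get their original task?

168

Pick the 6 fixed positions: C(9,6) = 84 ways.
The remaining 3 must be deranged: !3 = 2.
Total: 84 × 2 = 168.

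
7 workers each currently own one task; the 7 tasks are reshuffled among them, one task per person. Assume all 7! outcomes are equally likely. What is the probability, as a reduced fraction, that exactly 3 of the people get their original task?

1/16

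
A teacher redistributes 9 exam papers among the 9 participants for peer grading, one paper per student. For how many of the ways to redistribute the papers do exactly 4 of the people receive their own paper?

5544

Pick the 4 fixed positions: C(9,4) = 126 ways.
The other 5 form a derangement: !5 = 44.
Total: 126 × 44 = 5544.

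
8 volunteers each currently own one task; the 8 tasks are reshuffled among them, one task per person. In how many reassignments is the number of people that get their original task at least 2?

Sum C(8,i)·!(8-i) for i = 2..8:
  i=2: C(8,2)·!6 = 28·265 = 7420
  i=3: C(8,3)·!5 = 56·44 = 2464
  i=4: C(8,4)·!4 = 70·9 = 630
  i=5: C(8,5)·!3 = 56·2 = 112
  i=6: C(8,6)·!2 = 28·1 = 28
  i=7: C(8,7)·!1 = 8·0 = 0
  i=8: C(8,8)·!0 = 1·1 = 1
Total = 10655.

10655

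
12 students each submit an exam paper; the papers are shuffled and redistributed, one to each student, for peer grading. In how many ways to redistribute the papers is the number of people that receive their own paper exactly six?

Pick the 6 fixed positions: C(12,6) = 924 ways.
The remaining 6 must be deranged: !6 = 265.
Total: 924 × 265 = 244860.

244860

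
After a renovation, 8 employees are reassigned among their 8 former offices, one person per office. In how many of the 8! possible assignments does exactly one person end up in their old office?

14832

Choose which one of the 8 is fixed: C(8,1) = 8.
The remaining 7 must be deranged: !7 = 1854.
Total: 8 × 1854 = 14832.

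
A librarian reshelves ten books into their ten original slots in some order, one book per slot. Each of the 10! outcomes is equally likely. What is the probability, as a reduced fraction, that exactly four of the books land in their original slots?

53/3456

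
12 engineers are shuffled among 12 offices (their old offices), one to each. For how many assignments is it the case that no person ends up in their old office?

!12 = 12! · Σ_{k=0}^{12} (-1)^k/k!
= 12! - 12!/1! + 12!/2! - 12!/3! + 12!/4! - 12!/5! + 12!/6! - 12!/7! + 12!/8! - 12!/9! + 12!/10! - 12!/11! + 12!/12!
= 479001600 - 479001600 + 239500800 - 79833600 + 19958400 - 3991680 + 665280 - 95040 + 11880 - 1320 + 132 - 12 + 1
= 176214841

176214841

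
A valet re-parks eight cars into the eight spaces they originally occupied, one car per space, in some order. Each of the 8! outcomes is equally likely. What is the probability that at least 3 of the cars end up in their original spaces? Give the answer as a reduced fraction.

Favorable outcomes: Σ_{i≥3} C(8,i)·!(8-i) = 56·44 + 70·9 + 56·2 + 28·1 + 8·0 + 1·1 = 3235.
Total outcomes: 8! = 40320.
Probability = 3235/40320 = 647/8064.

647/8064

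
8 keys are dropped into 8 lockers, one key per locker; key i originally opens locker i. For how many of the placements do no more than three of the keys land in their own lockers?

Sum C(8,i)·!(8-i) for i = 0..3:
  i=0: C(8,0)·!8 = 1·14833 = 14833
  i=1: C(8,1)·!7 = 8·1854 = 14832
  i=2: C(8,2)·!6 = 28·265 = 7420
  i=3: C(8,3)·!5 = 56·44 = 2464
Total = 39549.

39549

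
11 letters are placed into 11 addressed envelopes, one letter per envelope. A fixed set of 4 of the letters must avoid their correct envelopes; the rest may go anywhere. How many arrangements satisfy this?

27422640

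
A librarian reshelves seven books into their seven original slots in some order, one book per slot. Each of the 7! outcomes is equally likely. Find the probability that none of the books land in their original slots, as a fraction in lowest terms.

Favorable outcomes: !7 = 1854.
Total outcomes: 7! = 5040.
Probability = 1854/5040 = 103/280.

103/280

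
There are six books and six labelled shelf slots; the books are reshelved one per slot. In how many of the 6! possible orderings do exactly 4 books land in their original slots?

15

Pick the 4 fixed positions: C(6,4) = 15 ways.
The other 2 form a derangement: !2 = 1.
Total: 15 × 1 = 15.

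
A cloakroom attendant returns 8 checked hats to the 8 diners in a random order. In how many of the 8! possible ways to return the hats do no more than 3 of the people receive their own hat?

39549

Sum C(8,i)·!(8-i) for i = 0..3:
  i=0: C(8,0)·!8 = 1·14833 = 14833
  i=1: C(8,1)·!7 = 8·1854 = 14832
  i=2: C(8,2)·!6 = 28·265 = 7420
  i=3: C(8,3)·!5 = 56·44 = 2464
Total = 39549.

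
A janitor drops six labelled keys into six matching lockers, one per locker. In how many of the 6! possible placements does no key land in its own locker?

Use !n = (n-1)(!(n-1) + !(n-2)).
!6 = 5·(44 + 9) = 5·53 = 265

265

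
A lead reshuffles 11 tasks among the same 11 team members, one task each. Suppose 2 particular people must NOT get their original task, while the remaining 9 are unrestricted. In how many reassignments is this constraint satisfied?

Inclusion-exclusion on the 2 forbidden self-matches:
Σ_{j=0}^{2} (-1)^j C(2,j)(11-j)!
= C(2,0)·11! - C(2,1)·10! + C(2,2)·9!
= 39916800 - 7257600 + 362880
= 33022080

33022080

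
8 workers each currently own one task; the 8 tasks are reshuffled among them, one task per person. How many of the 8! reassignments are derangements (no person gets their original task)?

Recurrence: !8 = 8·!7 + (-1)^8.
!8 = 8·1854 + 1 = 14833

14833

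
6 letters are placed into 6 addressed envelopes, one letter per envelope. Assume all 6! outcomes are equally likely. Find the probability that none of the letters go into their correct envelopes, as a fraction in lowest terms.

Favorable outcomes: !6 = 265.
Total outcomes: 6! = 720.
Probability = 265/720 = 53/144.

53/144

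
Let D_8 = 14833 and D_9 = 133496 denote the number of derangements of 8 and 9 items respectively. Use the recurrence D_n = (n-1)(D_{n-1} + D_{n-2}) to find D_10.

D_10 = (10-1)·(D_9 + D_8) = 9·(133496 + 14833) = 9·148329 = 1334961.

1334961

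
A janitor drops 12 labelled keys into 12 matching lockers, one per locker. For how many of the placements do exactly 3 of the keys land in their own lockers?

29369120

Choose which 3 of the 12 are fixed: C(12,3) = 220.
The remaining 9 must be deranged: !9 = 133496.
Total: 220 × 133496 = 29369120.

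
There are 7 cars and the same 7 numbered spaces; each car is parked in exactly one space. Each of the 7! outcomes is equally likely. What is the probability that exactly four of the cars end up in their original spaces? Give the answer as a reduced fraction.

1/72

Favorable outcomes: C(7,4)·!3 = 35·2 = 70.
Total outcomes: 7! = 5040.
Probability = 70/5040 = 1/72.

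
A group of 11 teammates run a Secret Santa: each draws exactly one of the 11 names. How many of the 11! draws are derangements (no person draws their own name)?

Use !n = n·!(n-1) + (-1)^n.
!11 = 11·1334961 - 1 = 14684570

14684570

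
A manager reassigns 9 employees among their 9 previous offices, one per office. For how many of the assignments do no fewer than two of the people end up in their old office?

95887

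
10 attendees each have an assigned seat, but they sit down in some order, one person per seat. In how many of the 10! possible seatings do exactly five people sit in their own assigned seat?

11088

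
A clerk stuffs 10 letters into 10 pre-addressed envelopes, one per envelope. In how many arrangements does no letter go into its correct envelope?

1334961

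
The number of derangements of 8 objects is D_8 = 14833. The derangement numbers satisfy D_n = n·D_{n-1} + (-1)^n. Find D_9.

133496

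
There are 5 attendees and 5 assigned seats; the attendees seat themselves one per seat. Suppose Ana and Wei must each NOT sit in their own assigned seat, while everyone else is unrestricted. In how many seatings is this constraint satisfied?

78

Let A_j be the event that the j-th constrained one is fixed. By inclusion-exclusion over the 2 events:
Σ_{j=0}^{2} (-1)^j C(2,j)(5-j)!
= C(2,0)·5! - C(2,1)·4! + C(2,2)·3!
= 120 - 48 + 6
= 78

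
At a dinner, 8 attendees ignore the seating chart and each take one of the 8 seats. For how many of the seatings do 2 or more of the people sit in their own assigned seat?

10655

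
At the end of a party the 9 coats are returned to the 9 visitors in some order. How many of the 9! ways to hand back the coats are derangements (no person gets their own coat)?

133496

!9 is the nearest integer to 9!/e.
9! = 362880, and 362880/e ≈ 133496.09, so !9 = 133496.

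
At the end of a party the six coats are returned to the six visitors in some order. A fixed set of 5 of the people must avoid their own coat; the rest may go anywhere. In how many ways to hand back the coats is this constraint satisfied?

Inclusion-exclusion on the 5 forbidden self-matches:
Σ_{j=0}^{5} (-1)^j C(5,j)(6-j)!
= C(5,0)·6! - C(5,1)·5! + C(5,2)·4! - C(5,3)·3! + C(5,4)·2! - C(5,5)·1!
= 720 - 600 + 240 - 60 + 10 - 1
= 309

309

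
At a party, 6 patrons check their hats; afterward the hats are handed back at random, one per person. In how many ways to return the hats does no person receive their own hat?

265

Recurrence: !6 = 6·!5 + (-1)^6.
!6 = 6·44 + 1 = 265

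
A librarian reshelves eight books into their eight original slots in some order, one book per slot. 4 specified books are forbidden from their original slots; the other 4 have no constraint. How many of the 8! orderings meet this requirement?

Let A_j be the event that the j-th constrained one is fixed. By inclusion-exclusion over the 4 events:
Σ_{j=0}^{4} (-1)^j C(4,j)(8-j)!
= C(4,0)·8! - C(4,1)·7! + C(4,2)·6! - C(4,3)·5! + C(4,4)·4!
= 40320 - 20160 + 4320 - 480 + 24
= 24024

24024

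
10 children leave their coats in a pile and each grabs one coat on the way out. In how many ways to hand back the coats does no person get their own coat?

1334961

By inclusion-exclusion, !10 = Σ (-1)^k · 10!/k! for k=0..10
= 10! - 10!/1! + 10!/2! - 10!/3! + 10!/4! - 10!/5! + 10!/6! - 10!/7! + 10!/8! - 10!/9! + 10!/10!
= 3628800 - 3628800 + 1814400 - 604800 + 151200 - 30240 + 5040 - 720 + 90 - 10 + 1
= 1334961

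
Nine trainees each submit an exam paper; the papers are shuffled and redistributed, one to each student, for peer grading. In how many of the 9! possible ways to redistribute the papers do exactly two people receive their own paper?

66744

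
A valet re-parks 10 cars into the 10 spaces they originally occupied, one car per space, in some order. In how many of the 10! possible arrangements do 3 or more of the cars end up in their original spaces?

# with exactly i fixed is C(10,i)·!(10-i); sum over i=3..10:
  i=3: C(10,3)·!7 = 120·1854 = 222480
  i=4: C(10,4)·!6 = 210·265 = 55650
  i=5: C(10,5)·!5 = 252·44 = 11088
  i=6: C(10,6)·!4 = 210·9 = 1890
  i=7: C(10,7)·!3 = 120·2 = 240
  i=8: C(10,8)·!2 = 45·1 = 45
  i=9: C(10,9)·!1 = 10·0 = 0
  i=10: C(10,10)·!0 = 1·1 = 1
Total = 291394.

291394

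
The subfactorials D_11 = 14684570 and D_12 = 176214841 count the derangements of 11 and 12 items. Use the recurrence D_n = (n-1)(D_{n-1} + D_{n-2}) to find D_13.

D_13 = (13-1)·(D_12 + D_11) = 12·(176214841 + 14684570) = 12·190899411 = 2290792932.

2290792932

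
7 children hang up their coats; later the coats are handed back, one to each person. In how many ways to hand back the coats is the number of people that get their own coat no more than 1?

3709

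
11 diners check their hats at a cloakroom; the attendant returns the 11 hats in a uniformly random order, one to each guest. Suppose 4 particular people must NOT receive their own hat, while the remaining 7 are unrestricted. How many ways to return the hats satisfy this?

Let A_j be the event that the j-th constrained one is fixed. By inclusion-exclusion over the 4 events:
Σ_{j=0}^{4} (-1)^j C(4,j)(11-j)!
= C(4,0)·11! - C(4,1)·10! + C(4,2)·9! - C(4,3)·8! + C(4,4)·7!
= 39916800 - 14515200 + 2177280 - 161280 + 5040
= 27422640

27422640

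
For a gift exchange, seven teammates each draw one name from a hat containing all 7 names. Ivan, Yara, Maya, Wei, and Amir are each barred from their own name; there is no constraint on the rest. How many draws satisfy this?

Inclusion-exclusion on the 5 forbidden self-matches:
Σ_{j=0}^{5} (-1)^j C(5,j)(7-j)!
= C(5,0)·7! - C(5,1)·6! + C(5,2)·5! - C(5,3)·4! + C(5,4)·3! - C(5,5)·2!
= 5040 - 3600 + 1200 - 240 + 30 - 2
= 2428

2428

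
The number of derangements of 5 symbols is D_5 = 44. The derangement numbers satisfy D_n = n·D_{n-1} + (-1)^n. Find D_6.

265

D_6 = 6·44 + 1 = 265.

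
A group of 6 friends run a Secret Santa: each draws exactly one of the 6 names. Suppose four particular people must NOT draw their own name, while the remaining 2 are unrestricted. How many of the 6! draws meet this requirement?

362

Inclusion-exclusion on the 4 forbidden self-matches:
Σ_{j=0}^{4} (-1)^j C(4,j)(6-j)!
= C(4,0)·6! - C(4,1)·5! + C(4,2)·4! - C(4,3)·3! + C(4,4)·2!
= 720 - 480 + 144 - 24 + 2
= 362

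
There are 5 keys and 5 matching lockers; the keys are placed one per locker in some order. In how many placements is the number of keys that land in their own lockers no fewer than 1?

Sum C(5,i)·!(5-i) for i = 1..5:
  i=1: C(5,1)·!4 = 5·9 = 45
  i=2: C(5,2)·!3 = 10·2 = 20
  i=3: C(5,3)·!2 = 10·1 = 10
  i=4: C(5,4)·!1 = 5·0 = 0
  i=5: C(5,5)·!0 = 1·1 = 1
Total = 76.

76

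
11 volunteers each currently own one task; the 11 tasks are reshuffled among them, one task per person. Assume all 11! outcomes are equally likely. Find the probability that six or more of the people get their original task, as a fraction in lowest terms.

5921/9979200

Favorable outcomes: Σ_{i≥6} C(11,i)·!(11-i) = 462·44 + 330·9 + 165·2 + 55·1 + 11·0 + 1·1 = 23684.
Total outcomes: 11! = 39916800.
Probability = 23684/39916800 = 5921/9979200.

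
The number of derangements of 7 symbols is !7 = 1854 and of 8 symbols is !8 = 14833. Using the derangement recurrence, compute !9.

133496

!9 = (9-1)·(!8 + !7) = 8·(14833 + 1854) = 8·16687 = 133496.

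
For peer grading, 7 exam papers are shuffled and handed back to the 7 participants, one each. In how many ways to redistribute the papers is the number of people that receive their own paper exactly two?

Pick the 2 fixed positions: C(7,2) = 21 ways.
The remaining 5 must be deranged: !5 = 44.
Total: 21 × 44 = 924.

924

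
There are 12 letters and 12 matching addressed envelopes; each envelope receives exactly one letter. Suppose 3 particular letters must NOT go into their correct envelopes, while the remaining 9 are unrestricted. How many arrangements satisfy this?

369774720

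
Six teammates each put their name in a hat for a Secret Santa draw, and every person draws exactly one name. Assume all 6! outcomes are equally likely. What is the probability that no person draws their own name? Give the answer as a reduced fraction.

53/144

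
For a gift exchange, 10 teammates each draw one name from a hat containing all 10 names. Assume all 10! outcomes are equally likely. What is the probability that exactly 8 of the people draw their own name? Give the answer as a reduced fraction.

Favorable outcomes: C(10,8)·!2 = 45·1 = 45.
Total outcomes: 10! = 3628800.
Probability = 45/3628800 = 1/80640.

1/80640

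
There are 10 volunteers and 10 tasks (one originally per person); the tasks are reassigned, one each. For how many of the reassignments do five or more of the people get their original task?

# with exactly i fixed is C(10,i)·!(10-i); sum over i=5..10:
  i=5: C(10,5)·!5 = 252·44 = 11088
  i=6: C(10,6)·!4 = 210·9 = 1890
  i=7: C(10,7)·!3 = 120·2 = 240
  i=8: C(10,8)·!2 = 45·1 = 45
  i=9: C(10,9)·!1 = 10·0 = 0
  i=10: C(10,10)·!0 = 1·1 = 1
Total = 13264.

13264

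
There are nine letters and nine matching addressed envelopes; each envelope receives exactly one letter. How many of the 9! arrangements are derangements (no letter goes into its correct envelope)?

!9 = 9! · Σ_{k=0}^{9} (-1)^k/k!
= 9! - 9!/1! + 9!/2! - 9!/3! + 9!/4! - 9!/5! + 9!/6! - 9!/7! + 9!/8! - 9!/9!
= 362880 - 362880 + 181440 - 60480 + 15120 - 3024 + 504 - 72 + 9 - 1
= 133496

133496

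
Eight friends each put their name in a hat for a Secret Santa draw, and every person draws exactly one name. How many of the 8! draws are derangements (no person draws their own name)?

14833

The subfactorial !8 = [8!/e] (nearest integer).
8! = 40320, and 40320/e ≈ 14832.90, so !8 = 14833.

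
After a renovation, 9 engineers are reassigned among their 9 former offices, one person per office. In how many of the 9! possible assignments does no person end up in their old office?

The number of derangements of 9 is !9 = Σ_{k=0}^{9} (-1)^k·9!/k!
= 9! - 9!/1! + 9!/2! - 9!/3! + 9!/4! - 9!/5! + 9!/6! - 9!/7! + 9!/8! - 9!/9!
= 362880 - 362880 + 181440 - 60480 + 15120 - 3024 + 504 - 72 + 9 - 1
= 133496

133496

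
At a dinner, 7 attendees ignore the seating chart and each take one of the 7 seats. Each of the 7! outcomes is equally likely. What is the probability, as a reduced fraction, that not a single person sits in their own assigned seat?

103/280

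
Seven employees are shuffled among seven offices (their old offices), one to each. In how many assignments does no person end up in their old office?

1854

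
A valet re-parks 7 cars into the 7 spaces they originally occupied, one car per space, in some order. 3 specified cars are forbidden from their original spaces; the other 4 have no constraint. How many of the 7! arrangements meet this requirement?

Let A_j be the event that the j-th constrained one is fixed. By inclusion-exclusion over the 3 events:
Σ_{j=0}^{3} (-1)^j C(3,j)(7-j)!
= C(3,0)·7! - C(3,1)·6! + C(3,2)·5! - C(3,3)·4!
= 5040 - 2160 + 360 - 24
= 3216

3216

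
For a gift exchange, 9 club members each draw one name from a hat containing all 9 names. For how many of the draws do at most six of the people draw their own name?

362843

Sum C(9,i)·!(9-i) for i = 0..6:
  i=0: C(9,0)·!9 = 1·133496 = 133496
  i=1: C(9,1)·!8 = 9·14833 = 133497
  i=2: C(9,2)·!7 = 36·1854 = 66744
  i=3: C(9,3)·!6 = 84·265 = 22260
  i=4: C(9,4)·!5 = 126·44 = 5544
  i=5: C(9,5)·!4 = 126·9 = 1134
  i=6: C(9,6)·!3 = 84·2 = 168
Total = 362843.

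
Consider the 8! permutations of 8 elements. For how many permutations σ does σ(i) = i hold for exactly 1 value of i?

Pick the single fixed position: C(8,1) = 8 ways.
The remaining 7 must be deranged: !7 = 1854.
Total: 8 × 1854 = 14832.

14832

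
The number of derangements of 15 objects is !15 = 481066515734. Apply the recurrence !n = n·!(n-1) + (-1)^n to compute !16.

!16 = 16·481066515734 + 1 = 7697064251745.

7697064251745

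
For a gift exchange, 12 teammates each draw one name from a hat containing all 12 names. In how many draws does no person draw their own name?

176214841

Recurrence: !12 = 12·!11 + (-1)^12.
!12 = 12·14684570 + 1 = 176214841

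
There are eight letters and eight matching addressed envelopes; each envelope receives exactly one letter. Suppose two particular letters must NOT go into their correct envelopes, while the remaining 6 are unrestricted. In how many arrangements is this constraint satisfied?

30960

Let A_j be the event that the j-th constrained one is fixed. By inclusion-exclusion over the 2 events:
Σ_{j=0}^{2} (-1)^j C(2,j)(8-j)!
= C(2,0)·8! - C(2,1)·7! + C(2,2)·6!
= 40320 - 10080 + 720
= 30960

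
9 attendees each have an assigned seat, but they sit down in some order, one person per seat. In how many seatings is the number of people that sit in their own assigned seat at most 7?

362879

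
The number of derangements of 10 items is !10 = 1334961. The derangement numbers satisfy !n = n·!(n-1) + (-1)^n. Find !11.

14684570

!11 = 11·1334961 - 1 = 14684570.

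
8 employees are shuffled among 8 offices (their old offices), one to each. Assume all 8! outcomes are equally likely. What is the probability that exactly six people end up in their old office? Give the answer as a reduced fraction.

Favorable outcomes: C(8,6)·!2 = 28·1 = 28.
Total outcomes: 8! = 40320.
Probability = 28/40320 = 1/1440.

1/1440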